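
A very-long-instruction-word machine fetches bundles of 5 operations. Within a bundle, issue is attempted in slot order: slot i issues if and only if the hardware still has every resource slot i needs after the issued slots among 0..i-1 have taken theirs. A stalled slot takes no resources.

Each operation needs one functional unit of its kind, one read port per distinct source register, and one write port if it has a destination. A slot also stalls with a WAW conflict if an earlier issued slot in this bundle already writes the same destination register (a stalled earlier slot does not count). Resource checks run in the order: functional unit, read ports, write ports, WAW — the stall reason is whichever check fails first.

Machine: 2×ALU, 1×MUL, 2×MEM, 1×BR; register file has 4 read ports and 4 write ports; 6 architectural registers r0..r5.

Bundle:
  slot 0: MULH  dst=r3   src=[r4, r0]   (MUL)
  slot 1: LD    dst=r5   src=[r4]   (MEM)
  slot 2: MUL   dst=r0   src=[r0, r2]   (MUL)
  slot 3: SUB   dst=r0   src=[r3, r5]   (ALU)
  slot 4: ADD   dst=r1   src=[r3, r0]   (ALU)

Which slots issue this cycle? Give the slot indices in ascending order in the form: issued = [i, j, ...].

[0] MUL needs rd=2 wr=1: ok; after: ALU=2 MUL=0 MEM=2 BR=1, R=2, W=3
[1] MEM needs rd=1 wr=1: ok; after: ALU=2 MUL=0 MEM=1 BR=1, R=1, W=2
[2] MUL needs rd=2 wr=1: FU; after: ALU=2 MUL=0 MEM=1 BR=1, R=1, W=2
[3] ALU needs rd=2 wr=1: RD_PORT; after: ALU=2 MUL=0 MEM=1 BR=1, R=1, W=2
[4] ALU needs rd=2 wr=1: RD_PORT; after: ALU=2 MUL=0 MEM=1 BR=1, R=1, W=2

issued = [0, 1]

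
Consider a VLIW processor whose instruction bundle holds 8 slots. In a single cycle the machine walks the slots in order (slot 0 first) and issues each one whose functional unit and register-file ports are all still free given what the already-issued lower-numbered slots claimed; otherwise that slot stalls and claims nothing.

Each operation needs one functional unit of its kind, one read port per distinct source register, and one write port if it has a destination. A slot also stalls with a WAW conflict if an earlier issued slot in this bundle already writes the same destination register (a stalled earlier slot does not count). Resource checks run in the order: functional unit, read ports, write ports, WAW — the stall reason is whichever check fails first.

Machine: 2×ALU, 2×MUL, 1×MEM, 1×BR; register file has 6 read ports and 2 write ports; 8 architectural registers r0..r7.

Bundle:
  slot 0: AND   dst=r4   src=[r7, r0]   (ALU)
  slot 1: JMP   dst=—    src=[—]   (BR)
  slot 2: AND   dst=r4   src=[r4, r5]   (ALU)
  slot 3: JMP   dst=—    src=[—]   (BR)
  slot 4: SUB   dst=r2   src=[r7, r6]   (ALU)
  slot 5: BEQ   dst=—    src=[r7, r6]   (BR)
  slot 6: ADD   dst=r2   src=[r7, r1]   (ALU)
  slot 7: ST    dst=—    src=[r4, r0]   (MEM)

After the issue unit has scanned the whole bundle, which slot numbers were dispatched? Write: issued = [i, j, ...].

  0. ALU→r4 ⇒ go  {1A/2Mu/1Ld/1B | 4r 1w}
  1. BR ⇒ go  {1A/2Mu/1Ld/0B | 4r 1w}
  2. ALU→r4 ⇒ no(WAW)  {1A/2Mu/1Ld/0B | 4r 1w}
  3. BR ⇒ no(FU)  {1A/2Mu/1Ld/0B | 4r 1w}
  4. ALU→r2 ⇒ go  {0A/2Mu/1Ld/0B | 2r 0w}
  5. BR ⇒ no(FU)  {0A/2Mu/1Ld/0B | 2r 0w}
  6. ALU→r2 ⇒ no(FU)  {0A/2Mu/1Ld/0B | 2r 0w}
  7. MEM ⇒ go  {0A/2Mu/0Ld/0B | 0r 0w}

issued = [0, 1, 4, 7]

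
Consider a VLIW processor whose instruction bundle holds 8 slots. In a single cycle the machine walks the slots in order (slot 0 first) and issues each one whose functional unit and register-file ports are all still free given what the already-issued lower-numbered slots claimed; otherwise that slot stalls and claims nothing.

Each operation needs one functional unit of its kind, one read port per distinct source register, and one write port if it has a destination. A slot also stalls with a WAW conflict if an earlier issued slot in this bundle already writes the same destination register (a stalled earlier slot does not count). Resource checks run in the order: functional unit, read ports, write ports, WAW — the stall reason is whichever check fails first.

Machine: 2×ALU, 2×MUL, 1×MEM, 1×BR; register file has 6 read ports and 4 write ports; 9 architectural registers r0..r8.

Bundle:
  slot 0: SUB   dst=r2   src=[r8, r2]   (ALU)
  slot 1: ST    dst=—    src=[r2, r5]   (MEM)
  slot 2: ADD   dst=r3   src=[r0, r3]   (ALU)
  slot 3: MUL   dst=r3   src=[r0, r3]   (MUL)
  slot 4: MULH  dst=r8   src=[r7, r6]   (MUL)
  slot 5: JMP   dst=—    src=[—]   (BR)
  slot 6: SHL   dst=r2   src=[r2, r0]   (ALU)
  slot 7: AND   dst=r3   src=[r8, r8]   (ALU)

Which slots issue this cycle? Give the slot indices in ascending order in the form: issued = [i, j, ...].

issued = [0, 1, 2, 5]

  0. ALU→r2 ⇒ go  {1A/2Mu/1Ld/1B | 4r 3w}
  1. MEM ⇒ go  {1A/2Mu/0Ld/1B | 2r 3w}
  2. ALU→r3 ⇒ go  {0A/2Mu/0Ld/1B | 0r 2w}
  3. MUL→r3 ⇒ no(RD_PORT)  {0A/2Mu/0Ld/1B | 0r 2w}
  4. MUL→r8 ⇒ no(RD_PORT)  {0A/2Mu/0Ld/1B | 0r 2w}
  5. BR ⇒ go  {0A/2Mu/0Ld/0B | 0r 2w}
  6. ALU→r2 ⇒ no(FU)  {0A/2Mu/0Ld/0B | 0r 2w}
  7. ALU→r3 ⇒ no(FU)  {0A/2Mu/0Ld/0B | 0r 2w}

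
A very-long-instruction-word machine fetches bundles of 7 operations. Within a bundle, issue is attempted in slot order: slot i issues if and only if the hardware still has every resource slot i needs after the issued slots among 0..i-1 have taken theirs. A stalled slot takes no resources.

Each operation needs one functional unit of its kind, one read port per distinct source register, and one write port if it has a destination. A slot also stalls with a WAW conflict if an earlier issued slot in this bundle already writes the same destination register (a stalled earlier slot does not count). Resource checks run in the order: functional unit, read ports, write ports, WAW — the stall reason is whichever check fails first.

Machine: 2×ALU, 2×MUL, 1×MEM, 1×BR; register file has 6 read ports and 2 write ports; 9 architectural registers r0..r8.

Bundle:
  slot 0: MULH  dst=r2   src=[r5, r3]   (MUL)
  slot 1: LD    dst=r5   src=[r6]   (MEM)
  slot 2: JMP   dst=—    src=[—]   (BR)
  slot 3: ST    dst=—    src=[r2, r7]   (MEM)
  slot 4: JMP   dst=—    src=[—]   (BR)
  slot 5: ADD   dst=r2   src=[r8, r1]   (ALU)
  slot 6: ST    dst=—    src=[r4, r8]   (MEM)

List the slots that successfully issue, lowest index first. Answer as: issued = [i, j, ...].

issued = [0, 1, 2]

slot 0 (MUL): ISSUE — free A2,Mu1,Ld1,B1 rp4 wp1
slot 1 (MEM): ISSUE — free A2,Mu1,Ld0,B1 rp3 wp0
slot 2 (BR): ISSUE — free A2,Mu1,Ld0,B0 rp3 wp0
slot 3 (MEM): stall FU — free A2,Mu1,Ld0,B0 rp3 wp0
slot 4 (BR): stall FU — free A2,Mu1,Ld0,B0 rp3 wp0
slot 5 (ALU): stall WR_PORT — free A2,Mu1,Ld0,B0 rp3 wp0
slot 6 (MEM): stall FU — free A2,Mu1,Ld0,B0 rp3 wp0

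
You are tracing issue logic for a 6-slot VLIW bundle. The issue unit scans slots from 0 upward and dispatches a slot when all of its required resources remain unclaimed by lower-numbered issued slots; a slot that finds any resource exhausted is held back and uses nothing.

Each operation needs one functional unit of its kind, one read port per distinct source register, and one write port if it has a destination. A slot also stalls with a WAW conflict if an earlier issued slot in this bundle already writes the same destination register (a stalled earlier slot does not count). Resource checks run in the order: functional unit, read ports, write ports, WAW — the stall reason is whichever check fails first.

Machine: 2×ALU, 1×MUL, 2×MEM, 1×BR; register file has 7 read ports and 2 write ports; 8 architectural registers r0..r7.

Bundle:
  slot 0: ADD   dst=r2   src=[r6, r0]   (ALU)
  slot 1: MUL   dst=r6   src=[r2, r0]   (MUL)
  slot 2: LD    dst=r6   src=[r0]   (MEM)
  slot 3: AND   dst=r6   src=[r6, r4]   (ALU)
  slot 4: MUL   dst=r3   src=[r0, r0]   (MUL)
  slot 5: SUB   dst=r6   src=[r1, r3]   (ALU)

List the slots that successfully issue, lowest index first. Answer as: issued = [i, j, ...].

issued = [0, 1]

[0] ALU needs rd=2 wr=1: ok; after: ALU=1 MUL=1 MEM=2 BR=1, R=5, W=1
[1] MUL needs rd=2 wr=1: ok; after: ALU=1 MUL=0 MEM=2 BR=1, R=3, W=0
[2] MEM needs rd=1 wr=1: WR_PORT; after: ALU=1 MUL=0 MEM=2 BR=1, R=3, W=0
[3] ALU needs rd=2 wr=1: WR_PORT; after: ALU=1 MUL=0 MEM=2 BR=1, R=3, W=0
[4] MUL needs rd=1 wr=1: FU; after: ALU=1 MUL=0 MEM=2 BR=1, R=3, W=0
[5] ALU needs rd=2 wr=1: WR_PORT; after: ALU=1 MUL=0 MEM=2 BR=1, R=3, W=0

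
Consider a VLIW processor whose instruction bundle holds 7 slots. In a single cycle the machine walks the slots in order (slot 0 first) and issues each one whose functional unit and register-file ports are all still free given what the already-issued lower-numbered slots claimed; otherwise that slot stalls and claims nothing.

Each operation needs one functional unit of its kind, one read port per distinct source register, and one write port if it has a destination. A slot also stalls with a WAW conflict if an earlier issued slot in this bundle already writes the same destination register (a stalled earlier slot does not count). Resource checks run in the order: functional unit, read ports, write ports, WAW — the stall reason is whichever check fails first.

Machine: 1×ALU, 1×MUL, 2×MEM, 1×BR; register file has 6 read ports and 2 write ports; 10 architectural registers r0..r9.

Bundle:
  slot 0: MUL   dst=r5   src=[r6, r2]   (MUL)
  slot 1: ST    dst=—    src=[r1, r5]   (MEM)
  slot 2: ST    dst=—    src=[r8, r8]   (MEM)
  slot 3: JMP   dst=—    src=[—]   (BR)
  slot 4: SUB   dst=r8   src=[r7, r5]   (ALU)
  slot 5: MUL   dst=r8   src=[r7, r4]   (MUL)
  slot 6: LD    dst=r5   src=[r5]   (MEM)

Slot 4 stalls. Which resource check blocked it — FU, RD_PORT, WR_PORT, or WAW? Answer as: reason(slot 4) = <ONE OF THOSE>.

  0. MUL→r5 ⇒ go  {1A/0Mu/2Ld/1B | 4r 1w}
  1. MEM ⇒ go  {1A/0Mu/1Ld/1B | 2r 1w}
  2. MEM ⇒ go  {1A/0Mu/0Ld/1B | 1r 1w}
  3. BR ⇒ go  {1A/0Mu/0Ld/0B | 1r 1w}
  4. ALU→r8 ⇒ no(RD_PORT)  {1A/0Mu/0Ld/0B | 1r 1w}
  5. MUL→r8 ⇒ no(FU)  {1A/0Mu/0Ld/0B | 1r 1w}
  6. MEM→r5 ⇒ no(FU)  {1A/0Mu/0Ld/0B | 1r 1w}

reason(slot 4) = RD_PORT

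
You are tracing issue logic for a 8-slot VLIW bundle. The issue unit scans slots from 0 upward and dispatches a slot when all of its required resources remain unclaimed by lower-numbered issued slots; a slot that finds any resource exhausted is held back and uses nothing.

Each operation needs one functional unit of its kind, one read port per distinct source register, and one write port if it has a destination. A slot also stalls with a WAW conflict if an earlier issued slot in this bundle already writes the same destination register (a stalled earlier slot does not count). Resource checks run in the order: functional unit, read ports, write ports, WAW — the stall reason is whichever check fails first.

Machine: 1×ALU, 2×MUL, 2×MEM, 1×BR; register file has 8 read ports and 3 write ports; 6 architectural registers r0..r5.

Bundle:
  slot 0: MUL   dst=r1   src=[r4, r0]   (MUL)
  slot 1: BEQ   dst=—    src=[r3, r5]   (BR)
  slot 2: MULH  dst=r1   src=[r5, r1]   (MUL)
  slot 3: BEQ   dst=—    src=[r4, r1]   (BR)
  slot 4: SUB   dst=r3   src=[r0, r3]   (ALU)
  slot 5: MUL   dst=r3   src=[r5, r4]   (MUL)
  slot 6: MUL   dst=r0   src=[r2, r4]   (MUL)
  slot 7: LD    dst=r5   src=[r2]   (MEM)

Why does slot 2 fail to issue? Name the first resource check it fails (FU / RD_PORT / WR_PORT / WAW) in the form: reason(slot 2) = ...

slot 0 (MUL): ISSUE — free A1,Mu1,Ld2,B1 rp6 wp2
slot 1 (BR): ISSUE — free A1,Mu1,Ld2,B0 rp4 wp2
slot 2 (MUL): stall WAW — free A1,Mu1,Ld2,B0 rp4 wp2
slot 3 (BR): stall FU — free A1,Mu1,Ld2,B0 rp4 wp2
slot 4 (ALU): ISSUE — free A0,Mu1,Ld2,B0 rp2 wp1
slot 5 (MUL): stall WAW — free A0,Mu1,Ld2,B0 rp2 wp1
slot 6 (MUL): ISSUE — free A0,Mu0,Ld2,B0 rp0 wp0
slot 7 (MEM): stall RD_PORT — free A0,Mu0,Ld2,B0 rp0 wp0

reason(slot 2) = WAW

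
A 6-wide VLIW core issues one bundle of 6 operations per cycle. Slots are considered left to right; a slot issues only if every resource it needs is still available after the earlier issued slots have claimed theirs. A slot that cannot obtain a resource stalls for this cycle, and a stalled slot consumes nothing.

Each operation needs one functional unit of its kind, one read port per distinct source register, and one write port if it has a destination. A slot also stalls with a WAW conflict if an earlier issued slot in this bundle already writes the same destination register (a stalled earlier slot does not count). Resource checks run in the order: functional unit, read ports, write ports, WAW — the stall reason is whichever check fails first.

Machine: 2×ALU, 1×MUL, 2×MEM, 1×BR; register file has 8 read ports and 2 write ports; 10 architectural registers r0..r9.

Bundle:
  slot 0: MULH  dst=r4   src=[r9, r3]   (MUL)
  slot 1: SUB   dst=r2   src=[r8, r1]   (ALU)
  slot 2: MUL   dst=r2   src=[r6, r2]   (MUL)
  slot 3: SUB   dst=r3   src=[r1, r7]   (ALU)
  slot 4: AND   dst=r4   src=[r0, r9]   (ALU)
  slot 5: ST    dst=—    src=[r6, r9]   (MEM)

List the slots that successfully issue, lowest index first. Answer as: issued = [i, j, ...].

issued = [0, 1, 5]

#0 MUL src=r9,r3 dispatched  <A:2 Mu:0 Ld:2 B:1 rd:6 wr:1>
#1 ALU src=r8,r1 dispatched  <A:1 Mu:0 Ld:2 B:1 rd:4 wr:0>
#2 MUL src=r6,r2 held:FU  <A:1 Mu:0 Ld:2 B:1 rd:4 wr:0>
#3 ALU src=r1,r7 held:WR_PORT  <A:1 Mu:0 Ld:2 B:1 rd:4 wr:0>
#4 ALU src=r0,r9 held:WR_PORT  <A:1 Mu:0 Ld:2 B:1 rd:4 wr:0>
#5 MEM src=r6,r9 dispatched  <A:1 Mu:0 Ld:1 B:1 rd:2 wr:0>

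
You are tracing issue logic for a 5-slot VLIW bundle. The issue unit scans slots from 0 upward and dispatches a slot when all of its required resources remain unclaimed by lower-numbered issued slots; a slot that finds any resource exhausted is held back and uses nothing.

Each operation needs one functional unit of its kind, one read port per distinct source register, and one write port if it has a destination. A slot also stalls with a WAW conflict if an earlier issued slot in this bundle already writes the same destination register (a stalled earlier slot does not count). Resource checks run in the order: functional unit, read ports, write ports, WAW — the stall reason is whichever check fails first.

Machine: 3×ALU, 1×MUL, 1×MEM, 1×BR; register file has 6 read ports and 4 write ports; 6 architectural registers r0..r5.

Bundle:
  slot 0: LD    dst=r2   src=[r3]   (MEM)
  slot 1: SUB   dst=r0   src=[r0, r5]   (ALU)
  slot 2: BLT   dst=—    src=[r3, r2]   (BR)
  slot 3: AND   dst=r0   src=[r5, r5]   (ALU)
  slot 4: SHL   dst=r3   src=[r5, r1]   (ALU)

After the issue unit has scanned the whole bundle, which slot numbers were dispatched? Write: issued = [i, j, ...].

issued = [0, 1, 2]

slot 0 (MEM): ISSUE — free A3,Mu1,Ld0,B1 rp5 wp3
slot 1 (ALU): ISSUE — free A2,Mu1,Ld0,B1 rp3 wp2
slot 2 (BR): ISSUE — free A2,Mu1,Ld0,B0 rp1 wp2
slot 3 (ALU): stall WAW — free A2,Mu1,Ld0,B0 rp1 wp2
slot 4 (ALU): stall RD_PORT — free A2,Mu1,Ld0,B0 rp1 wp2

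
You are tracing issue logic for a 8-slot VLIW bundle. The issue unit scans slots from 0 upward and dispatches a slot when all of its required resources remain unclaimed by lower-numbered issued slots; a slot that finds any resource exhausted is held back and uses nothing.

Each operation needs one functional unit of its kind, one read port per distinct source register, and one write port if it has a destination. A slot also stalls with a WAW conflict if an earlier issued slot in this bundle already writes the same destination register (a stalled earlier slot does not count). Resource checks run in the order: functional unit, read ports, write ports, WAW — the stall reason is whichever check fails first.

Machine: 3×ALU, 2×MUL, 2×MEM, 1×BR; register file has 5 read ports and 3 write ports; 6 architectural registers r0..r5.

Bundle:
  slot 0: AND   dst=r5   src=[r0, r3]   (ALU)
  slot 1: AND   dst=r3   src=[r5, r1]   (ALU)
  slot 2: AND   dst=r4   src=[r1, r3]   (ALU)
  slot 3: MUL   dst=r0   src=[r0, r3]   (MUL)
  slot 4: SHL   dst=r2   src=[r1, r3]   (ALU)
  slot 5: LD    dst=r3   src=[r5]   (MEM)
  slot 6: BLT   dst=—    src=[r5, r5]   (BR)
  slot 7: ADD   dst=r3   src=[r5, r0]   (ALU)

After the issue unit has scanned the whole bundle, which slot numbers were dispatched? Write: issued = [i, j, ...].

issued = [0, 1, 6]

  0. ALU→r5 ⇒ go  {2A/2Mu/2Ld/1B | 3r 2w}
  1. ALU→r3 ⇒ go  {1A/2Mu/2Ld/1B | 1r 1w}
  2. ALU→r4 ⇒ no(RD_PORT)  {1A/2Mu/2Ld/1B | 1r 1w}
  3. MUL→r0 ⇒ no(RD_PORT)  {1A/2Mu/2Ld/1B | 1r 1w}
  4. ALU→r2 ⇒ no(RD_PORT)  {1A/2Mu/2Ld/1B | 1r 1w}
  5. MEM→r3 ⇒ no(WAW)  {1A/2Mu/2Ld/1B | 1r 1w}
  6. BR ⇒ go  {1A/2Mu/2Ld/0B | 0r 1w}
  7. ALU→r3 ⇒ no(RD_PORT)  {1A/2Mu/2Ld/0B | 0r 1w}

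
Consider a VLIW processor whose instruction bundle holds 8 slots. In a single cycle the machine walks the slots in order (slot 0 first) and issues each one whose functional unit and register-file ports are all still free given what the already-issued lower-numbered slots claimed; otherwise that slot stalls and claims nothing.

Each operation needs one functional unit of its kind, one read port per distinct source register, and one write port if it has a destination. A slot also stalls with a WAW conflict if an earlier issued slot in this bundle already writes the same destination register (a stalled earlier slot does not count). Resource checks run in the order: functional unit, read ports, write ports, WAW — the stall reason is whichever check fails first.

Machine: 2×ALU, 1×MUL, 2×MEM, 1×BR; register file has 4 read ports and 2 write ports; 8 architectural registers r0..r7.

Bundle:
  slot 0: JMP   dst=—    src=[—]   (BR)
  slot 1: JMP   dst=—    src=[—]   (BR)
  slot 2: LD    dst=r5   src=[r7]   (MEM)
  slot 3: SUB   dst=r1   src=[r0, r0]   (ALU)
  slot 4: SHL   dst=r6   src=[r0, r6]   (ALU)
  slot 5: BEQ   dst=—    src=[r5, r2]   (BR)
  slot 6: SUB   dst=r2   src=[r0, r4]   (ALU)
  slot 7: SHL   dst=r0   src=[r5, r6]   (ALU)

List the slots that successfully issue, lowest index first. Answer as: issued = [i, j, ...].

#0 BR src=- dispatched  <A:2 Mu:1 Ld:2 B:0 rd:4 wr:2>
#1 BR src=- held:FU  <A:2 Mu:1 Ld:2 B:0 rd:4 wr:2>
#2 MEM src=r7 dispatched  <A:2 Mu:1 Ld:1 B:0 rd:3 wr:1>
#3 ALU src=r0,r0 dispatched  <A:1 Mu:1 Ld:1 B:0 rd:2 wr:0>
#4 ALU src=r0,r6 held:WR_PORT  <A:1 Mu:1 Ld:1 B:0 rd:2 wr:0>
#5 BR src=r5,r2 held:FU  <A:1 Mu:1 Ld:1 B:0 rd:2 wr:0>
#6 ALU src=r0,r4 held:WR_PORT  <A:1 Mu:1 Ld:1 B:0 rd:2 wr:0>
#7 ALU src=r5,r6 held:WR_PORT  <A:1 Mu:1 Ld:1 B:0 rd:2 wr:0>

issued = [0, 2, 3]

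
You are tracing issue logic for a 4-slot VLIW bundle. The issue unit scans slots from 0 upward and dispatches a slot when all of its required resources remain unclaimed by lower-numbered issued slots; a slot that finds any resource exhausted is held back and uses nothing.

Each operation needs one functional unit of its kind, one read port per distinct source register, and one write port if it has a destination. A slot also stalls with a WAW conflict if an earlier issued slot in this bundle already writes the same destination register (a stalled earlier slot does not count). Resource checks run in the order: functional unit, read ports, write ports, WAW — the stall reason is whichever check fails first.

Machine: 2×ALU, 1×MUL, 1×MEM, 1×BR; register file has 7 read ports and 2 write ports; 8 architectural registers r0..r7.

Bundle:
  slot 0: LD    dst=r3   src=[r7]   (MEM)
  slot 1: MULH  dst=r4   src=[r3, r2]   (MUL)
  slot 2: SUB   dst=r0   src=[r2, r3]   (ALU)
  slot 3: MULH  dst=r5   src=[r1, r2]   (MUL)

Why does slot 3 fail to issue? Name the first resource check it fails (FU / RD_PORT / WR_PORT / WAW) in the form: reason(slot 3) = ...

reason(slot 3) = FU

[0] MEM needs rd=1 wr=1: ok; after: ALU=2 MUL=1 MEM=0 BR=1, R=6, W=1
[1] MUL needs rd=2 wr=1: ok; after: ALU=2 MUL=0 MEM=0 BR=1, R=4, W=0
[2] ALU needs rd=2 wr=1: WR_PORT; after: ALU=2 MUL=0 MEM=0 BR=1, R=4, W=0
[3] MUL needs rd=2 wr=1: FU; after: ALU=2 MUL=0 MEM=0 BR=1, R=4, W=0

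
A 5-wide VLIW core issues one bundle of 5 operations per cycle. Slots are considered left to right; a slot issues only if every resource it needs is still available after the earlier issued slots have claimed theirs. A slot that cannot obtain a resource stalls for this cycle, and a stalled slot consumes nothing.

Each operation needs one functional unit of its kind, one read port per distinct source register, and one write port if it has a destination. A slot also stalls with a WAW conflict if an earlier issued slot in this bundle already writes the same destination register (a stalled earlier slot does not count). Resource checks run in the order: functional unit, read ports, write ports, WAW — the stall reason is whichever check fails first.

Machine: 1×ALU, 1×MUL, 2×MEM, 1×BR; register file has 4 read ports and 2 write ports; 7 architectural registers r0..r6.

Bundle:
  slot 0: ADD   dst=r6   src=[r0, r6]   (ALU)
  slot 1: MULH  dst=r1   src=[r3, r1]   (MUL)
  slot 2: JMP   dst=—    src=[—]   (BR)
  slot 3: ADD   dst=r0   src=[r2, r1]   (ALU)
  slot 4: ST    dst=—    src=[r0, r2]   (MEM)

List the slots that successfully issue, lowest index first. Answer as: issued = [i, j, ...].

[0] ALU needs rd=2 wr=1: ok; after: ALU=0 MUL=1 MEM=2 BR=1, R=2, W=1
[1] MUL needs rd=2 wr=1: ok; after: ALU=0 MUL=0 MEM=2 BR=1, R=0, W=0
[2] BR needs rd=0 wr=0: ok; after: ALU=0 MUL=0 MEM=2 BR=0, R=0, W=0
[3] ALU needs rd=2 wr=1: FU; after: ALU=0 MUL=0 MEM=2 BR=0, R=0, W=0
[4] MEM needs rd=2 wr=0: RD_PORT; after: ALU=0 MUL=0 MEM=2 BR=0, R=0, W=0

issued = [0, 1, 2]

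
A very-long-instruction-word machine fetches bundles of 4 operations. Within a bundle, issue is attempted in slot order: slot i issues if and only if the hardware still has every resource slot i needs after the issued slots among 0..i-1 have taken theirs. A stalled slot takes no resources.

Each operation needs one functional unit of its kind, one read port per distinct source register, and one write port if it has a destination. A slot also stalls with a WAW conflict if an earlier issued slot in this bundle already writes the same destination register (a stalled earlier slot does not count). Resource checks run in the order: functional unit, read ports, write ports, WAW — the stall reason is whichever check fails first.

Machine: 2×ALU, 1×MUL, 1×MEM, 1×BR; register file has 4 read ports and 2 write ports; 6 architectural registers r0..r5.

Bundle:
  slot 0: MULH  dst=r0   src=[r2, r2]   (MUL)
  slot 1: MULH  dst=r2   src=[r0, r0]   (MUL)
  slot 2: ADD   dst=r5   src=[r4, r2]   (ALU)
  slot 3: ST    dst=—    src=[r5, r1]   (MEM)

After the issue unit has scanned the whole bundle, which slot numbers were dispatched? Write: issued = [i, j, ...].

(0) want 1×MUL +1rd +1wr — yes → AL2|MU0|ME1|BR1|rd3|wr1
(1) want 1×MUL +1rd +1wr — FU → AL2|MU0|ME1|BR1|rd3|wr1
(2) want 1×ALU +2rd +1wr — yes → AL1|MU0|ME1|BR1|rd1|wr0
(3) want 1×MEM +2rd +0wr — RD_PORT → AL1|MU0|ME1|BR1|rd1|wr0

issued = [0, 2]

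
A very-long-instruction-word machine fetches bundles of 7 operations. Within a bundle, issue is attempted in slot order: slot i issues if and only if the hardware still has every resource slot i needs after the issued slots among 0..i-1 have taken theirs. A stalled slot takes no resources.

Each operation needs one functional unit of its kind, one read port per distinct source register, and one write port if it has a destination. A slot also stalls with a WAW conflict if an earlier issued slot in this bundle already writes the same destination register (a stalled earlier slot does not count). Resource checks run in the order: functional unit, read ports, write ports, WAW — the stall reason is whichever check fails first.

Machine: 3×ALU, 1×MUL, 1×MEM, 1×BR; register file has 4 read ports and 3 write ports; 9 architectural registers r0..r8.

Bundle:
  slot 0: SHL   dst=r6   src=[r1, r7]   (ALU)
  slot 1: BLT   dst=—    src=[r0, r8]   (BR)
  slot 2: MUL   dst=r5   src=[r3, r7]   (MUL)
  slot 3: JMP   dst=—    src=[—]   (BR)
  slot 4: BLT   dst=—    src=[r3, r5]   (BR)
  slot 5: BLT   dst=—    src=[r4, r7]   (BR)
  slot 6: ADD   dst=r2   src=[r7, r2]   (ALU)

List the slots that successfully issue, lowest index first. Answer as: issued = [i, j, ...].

issued = [0, 1]

#0 ALU src=r1,r7 dispatched  <A:2 Mu:1 Ld:1 B:1 rd:2 wr:2>
#1 BR src=r0,r8 dispatched  <A:2 Mu:1 Ld:1 B:0 rd:0 wr:2>
#2 MUL src=r3,r7 held:RD_PORT  <A:2 Mu:1 Ld:1 B:0 rd:0 wr:2>
#3 BR src=- held:FU  <A:2 Mu:1 Ld:1 B:0 rd:0 wr:2>
#4 BR src=r3,r5 held:FU  <A:2 Mu:1 Ld:1 B:0 rd:0 wr:2>
#5 BR src=r4,r7 held:FU  <A:2 Mu:1 Ld:1 B:0 rd:0 wr:2>
#6 ALU src=r7,r2 held:RD_PORT  <A:2 Mu:1 Ld:1 B:0 rd:0 wr:2>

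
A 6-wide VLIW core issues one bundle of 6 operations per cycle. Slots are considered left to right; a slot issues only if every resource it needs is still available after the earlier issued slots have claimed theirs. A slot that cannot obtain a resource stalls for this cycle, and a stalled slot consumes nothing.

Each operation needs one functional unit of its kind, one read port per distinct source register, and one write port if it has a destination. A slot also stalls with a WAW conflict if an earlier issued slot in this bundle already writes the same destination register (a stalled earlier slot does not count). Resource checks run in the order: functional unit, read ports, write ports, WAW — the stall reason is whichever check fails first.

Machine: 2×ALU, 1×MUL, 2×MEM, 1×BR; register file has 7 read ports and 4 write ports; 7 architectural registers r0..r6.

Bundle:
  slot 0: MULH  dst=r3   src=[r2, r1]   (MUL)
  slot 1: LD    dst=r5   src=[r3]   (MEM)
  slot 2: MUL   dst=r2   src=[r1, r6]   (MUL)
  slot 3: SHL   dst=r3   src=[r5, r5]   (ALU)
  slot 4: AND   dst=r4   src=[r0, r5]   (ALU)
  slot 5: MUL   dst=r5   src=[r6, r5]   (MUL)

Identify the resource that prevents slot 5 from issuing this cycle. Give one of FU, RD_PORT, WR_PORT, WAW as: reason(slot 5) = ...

[0] MUL needs rd=2 wr=1: ok; after: ALU=2 MUL=0 MEM=2 BR=1, R=5, W=3
[1] MEM needs rd=1 wr=1: ok; after: ALU=2 MUL=0 MEM=1 BR=1, R=4, W=2
[2] MUL needs rd=2 wr=1: FU; after: ALU=2 MUL=0 MEM=1 BR=1, R=4, W=2
[3] ALU needs rd=1 wr=1: WAW; after: ALU=2 MUL=0 MEM=1 BR=1, R=4, W=2
[4] ALU needs rd=2 wr=1: ok; after: ALU=1 MUL=0 MEM=1 BR=1, R=2, W=1
[5] MUL needs rd=2 wr=1: FU; after: ALU=1 MUL=0 MEM=1 BR=1, R=2, W=1

reason(slot 5) = FU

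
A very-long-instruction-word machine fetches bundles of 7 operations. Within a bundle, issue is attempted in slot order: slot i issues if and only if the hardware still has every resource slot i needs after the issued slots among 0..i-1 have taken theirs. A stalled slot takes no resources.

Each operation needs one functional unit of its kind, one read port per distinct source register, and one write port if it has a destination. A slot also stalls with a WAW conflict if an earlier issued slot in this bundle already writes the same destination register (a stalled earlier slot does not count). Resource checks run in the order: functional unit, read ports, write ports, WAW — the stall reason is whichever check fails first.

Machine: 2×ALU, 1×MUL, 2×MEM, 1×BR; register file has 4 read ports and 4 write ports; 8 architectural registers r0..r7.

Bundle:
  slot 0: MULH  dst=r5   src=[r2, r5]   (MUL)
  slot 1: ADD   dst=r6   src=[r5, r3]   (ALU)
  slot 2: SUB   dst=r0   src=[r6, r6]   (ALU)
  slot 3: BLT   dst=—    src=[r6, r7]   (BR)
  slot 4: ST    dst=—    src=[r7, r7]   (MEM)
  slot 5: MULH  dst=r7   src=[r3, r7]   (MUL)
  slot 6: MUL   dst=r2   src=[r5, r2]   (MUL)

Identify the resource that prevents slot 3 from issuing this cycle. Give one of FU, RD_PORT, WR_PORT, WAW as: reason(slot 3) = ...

reason(slot 3) = RD_PORT

[0] MUL needs rd=2 wr=1: ok; after: ALU=2 MUL=0 MEM=2 BR=1, R=2, W=3
[1] ALU needs rd=2 wr=1: ok; after: ALU=1 MUL=0 MEM=2 BR=1, R=0, W=2
[2] ALU needs rd=1 wr=1: RD_PORT; after: ALU=1 MUL=0 MEM=2 BR=1, R=0, W=2
[3] BR needs rd=2 wr=0: RD_PORT; after: ALU=1 MUL=0 MEM=2 BR=1, R=0, W=2
[4] MEM needs rd=1 wr=0: RD_PORT; after: ALU=1 MUL=0 MEM=2 BR=1, R=0, W=2
[5] MUL needs rd=2 wr=1: FU; after: ALU=1 MUL=0 MEM=2 BR=1, R=0, W=2
[6] MUL needs rd=2 wr=1: FU; after: ALU=1 MUL=0 MEM=2 BR=1, R=0, W=2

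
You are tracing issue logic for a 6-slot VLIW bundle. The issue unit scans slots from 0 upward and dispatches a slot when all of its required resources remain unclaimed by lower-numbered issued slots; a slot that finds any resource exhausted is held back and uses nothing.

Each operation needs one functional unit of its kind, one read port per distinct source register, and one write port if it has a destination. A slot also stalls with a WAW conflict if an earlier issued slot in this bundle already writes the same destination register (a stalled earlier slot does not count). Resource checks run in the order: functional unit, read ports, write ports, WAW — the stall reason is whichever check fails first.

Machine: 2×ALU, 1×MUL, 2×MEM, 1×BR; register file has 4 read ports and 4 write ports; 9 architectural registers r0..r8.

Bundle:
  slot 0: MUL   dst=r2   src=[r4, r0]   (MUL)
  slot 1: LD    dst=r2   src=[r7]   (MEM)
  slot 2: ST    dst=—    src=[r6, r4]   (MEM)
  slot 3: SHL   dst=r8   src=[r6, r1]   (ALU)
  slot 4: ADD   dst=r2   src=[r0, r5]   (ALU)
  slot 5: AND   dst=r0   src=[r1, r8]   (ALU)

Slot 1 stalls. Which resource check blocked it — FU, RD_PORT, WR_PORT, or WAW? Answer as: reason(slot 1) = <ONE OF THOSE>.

reason(slot 1) = WAW

(0) want 1×MUL +2rd +1wr — yes → AL2|MU0|ME2|BR1|rd2|wr3
(1) want 1×MEM +1rd +1wr — WAW → AL2|MU0|ME2|BR1|rd2|wr3
(2) want 1×MEM +2rd +0wr — yes → AL2|MU0|ME1|BR1|rd0|wr3
(3) want 1×ALU +2rd +1wr — RD_PORT → AL2|MU0|ME1|BR1|rd0|wr3
(4) want 1×ALU +2rd +1wr — RD_PORT → AL2|MU0|ME1|BR1|rd0|wr3
(5) want 1×ALU +2rd +1wr — RD_PORT → AL2|MU0|ME1|BR1|rd0|wr3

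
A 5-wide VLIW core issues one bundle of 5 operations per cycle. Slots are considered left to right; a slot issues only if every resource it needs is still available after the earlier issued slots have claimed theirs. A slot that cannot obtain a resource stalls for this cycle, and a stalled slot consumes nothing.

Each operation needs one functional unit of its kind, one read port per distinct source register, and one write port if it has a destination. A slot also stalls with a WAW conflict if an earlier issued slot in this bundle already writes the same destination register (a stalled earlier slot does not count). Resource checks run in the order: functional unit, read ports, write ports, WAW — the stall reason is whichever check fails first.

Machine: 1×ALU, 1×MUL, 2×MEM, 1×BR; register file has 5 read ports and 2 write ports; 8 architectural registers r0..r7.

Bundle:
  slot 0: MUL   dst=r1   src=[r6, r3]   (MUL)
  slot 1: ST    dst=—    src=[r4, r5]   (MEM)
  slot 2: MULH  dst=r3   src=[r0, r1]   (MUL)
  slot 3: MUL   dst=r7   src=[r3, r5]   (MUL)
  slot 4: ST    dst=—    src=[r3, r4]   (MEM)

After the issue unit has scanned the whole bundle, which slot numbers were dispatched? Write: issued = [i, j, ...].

issued = [0, 1]

[0] MUL needs rd=2 wr=1: ok; after: ALU=1 MUL=0 MEM=2 BR=1, R=3, W=1
[1] MEM needs rd=2 wr=0: ok; after: ALU=1 MUL=0 MEM=1 BR=1, R=1, W=1
[2] MUL needs rd=2 wr=1: FU; after: ALU=1 MUL=0 MEM=1 BR=1, R=1, W=1
[3] MUL needs rd=2 wr=1: FU; after: ALU=1 MUL=0 MEM=1 BR=1, R=1, W=1
[4] MEM needs rd=2 wr=0: RD_PORT; after: ALU=1 MUL=0 MEM=1 BR=1, R=1, W=1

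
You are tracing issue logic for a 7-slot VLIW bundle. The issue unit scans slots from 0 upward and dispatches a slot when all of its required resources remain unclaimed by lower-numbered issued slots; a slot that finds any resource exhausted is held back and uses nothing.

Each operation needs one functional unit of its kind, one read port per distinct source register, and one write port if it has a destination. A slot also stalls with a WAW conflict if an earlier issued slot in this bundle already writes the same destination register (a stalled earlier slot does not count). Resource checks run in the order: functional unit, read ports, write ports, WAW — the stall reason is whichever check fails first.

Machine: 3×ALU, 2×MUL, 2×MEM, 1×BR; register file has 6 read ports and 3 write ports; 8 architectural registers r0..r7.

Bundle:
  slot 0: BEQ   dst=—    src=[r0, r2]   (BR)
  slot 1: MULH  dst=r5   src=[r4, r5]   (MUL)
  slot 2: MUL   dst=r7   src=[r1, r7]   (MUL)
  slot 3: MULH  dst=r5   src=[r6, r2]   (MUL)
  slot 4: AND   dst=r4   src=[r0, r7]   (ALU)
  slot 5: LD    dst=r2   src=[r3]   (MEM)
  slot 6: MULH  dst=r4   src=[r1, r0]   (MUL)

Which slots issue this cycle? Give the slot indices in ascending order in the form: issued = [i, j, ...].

issued = [0, 1, 2]

(0) want 1×BR +2rd +0wr — yes → AL3|MU2|ME2|BR0|rd4|wr3
(1) want 1×MUL +2rd +1wr — yes → AL3|MU1|ME2|BR0|rd2|wr2
(2) want 1×MUL +2rd +1wr — yes → AL3|MU0|ME2|BR0|rd0|wr1
(3) want 1×MUL +2rd +1wr — FU → AL3|MU0|ME2|BR0|rd0|wr1
(4) want 1×ALU +2rd +1wr — RD_PORT → AL3|MU0|ME2|BR0|rd0|wr1
(5) want 1×MEM +1rd +1wr — RD_PORT → AL3|MU0|ME2|BR0|rd0|wr1
(6) want 1×MUL +2rd +1wr — FU → AL3|MU0|ME2|BR0|rd0|wr1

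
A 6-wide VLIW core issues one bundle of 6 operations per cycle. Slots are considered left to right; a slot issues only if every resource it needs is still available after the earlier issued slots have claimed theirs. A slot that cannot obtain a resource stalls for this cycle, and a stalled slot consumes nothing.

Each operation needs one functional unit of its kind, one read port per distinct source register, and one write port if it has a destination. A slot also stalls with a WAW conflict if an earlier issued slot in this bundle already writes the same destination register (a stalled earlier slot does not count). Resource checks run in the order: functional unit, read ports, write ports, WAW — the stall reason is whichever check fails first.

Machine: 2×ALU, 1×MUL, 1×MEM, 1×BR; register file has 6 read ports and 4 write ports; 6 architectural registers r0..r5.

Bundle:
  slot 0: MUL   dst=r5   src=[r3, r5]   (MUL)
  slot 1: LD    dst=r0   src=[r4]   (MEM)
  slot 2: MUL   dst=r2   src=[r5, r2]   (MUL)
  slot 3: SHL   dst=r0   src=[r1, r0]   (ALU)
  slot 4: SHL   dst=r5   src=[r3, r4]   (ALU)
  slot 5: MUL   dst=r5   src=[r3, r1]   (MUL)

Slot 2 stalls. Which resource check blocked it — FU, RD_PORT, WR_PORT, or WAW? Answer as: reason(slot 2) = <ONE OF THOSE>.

#0 MUL src=r3,r5 dispatched  <A:2 Mu:0 Ld:1 B:1 rd:4 wr:3>
#1 MEM src=r4 dispatched  <A:2 Mu:0 Ld:0 B:1 rd:3 wr:2>
#2 MUL src=r5,r2 held:FU  <A:2 Mu:0 Ld:0 B:1 rd:3 wr:2>
#3 ALU src=r1,r0 held:WAW  <A:2 Mu:0 Ld:0 B:1 rd:3 wr:2>
#4 ALU src=r3,r4 held:WAW  <A:2 Mu:0 Ld:0 B:1 rd:3 wr:2>
#5 MUL src=r3,r1 held:FU  <A:2 Mu:0 Ld:0 B:1 rd:3 wr:2>

reason(slot 2) = FU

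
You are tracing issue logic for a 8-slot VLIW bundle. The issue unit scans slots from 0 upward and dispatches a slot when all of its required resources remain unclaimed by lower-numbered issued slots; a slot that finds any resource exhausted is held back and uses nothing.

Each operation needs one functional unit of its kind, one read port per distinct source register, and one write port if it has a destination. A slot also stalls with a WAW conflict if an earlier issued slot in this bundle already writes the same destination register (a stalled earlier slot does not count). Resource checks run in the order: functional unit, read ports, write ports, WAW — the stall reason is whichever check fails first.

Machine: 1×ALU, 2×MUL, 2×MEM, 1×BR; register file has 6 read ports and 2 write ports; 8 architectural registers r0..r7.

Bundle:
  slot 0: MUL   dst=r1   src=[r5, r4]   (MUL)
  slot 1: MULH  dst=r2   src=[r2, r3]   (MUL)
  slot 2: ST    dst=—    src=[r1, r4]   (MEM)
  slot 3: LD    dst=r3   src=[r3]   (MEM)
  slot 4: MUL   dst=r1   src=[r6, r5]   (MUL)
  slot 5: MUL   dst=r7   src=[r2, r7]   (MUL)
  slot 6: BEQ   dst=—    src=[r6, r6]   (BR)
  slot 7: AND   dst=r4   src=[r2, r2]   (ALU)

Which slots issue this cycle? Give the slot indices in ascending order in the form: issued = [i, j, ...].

issued = [0, 1, 2]

[0] MUL needs rd=2 wr=1: ok; after: ALU=1 MUL=1 MEM=2 BR=1, R=4, W=1
[1] MUL needs rd=2 wr=1: ok; after: ALU=1 MUL=0 MEM=2 BR=1, R=2, W=0
[2] MEM needs rd=2 wr=0: ok; after: ALU=1 MUL=0 MEM=1 BR=1, R=0, W=0
[3] MEM needs rd=1 wr=1: RD_PORT; after: ALU=1 MUL=0 MEM=1 BR=1, R=0, W=0
[4] MUL needs rd=2 wr=1: FU; after: ALU=1 MUL=0 MEM=1 BR=1, R=0, W=0
[5] MUL needs rd=2 wr=1: FU; after: ALU=1 MUL=0 MEM=1 BR=1, R=0, W=0
[6] BR needs rd=1 wr=0: RD_PORT; after: ALU=1 MUL=0 MEM=1 BR=1, R=0, W=0
[7] ALU needs rd=1 wr=1: RD_PORT; after: ALU=1 MUL=0 MEM=1 BR=1, R=0, W=0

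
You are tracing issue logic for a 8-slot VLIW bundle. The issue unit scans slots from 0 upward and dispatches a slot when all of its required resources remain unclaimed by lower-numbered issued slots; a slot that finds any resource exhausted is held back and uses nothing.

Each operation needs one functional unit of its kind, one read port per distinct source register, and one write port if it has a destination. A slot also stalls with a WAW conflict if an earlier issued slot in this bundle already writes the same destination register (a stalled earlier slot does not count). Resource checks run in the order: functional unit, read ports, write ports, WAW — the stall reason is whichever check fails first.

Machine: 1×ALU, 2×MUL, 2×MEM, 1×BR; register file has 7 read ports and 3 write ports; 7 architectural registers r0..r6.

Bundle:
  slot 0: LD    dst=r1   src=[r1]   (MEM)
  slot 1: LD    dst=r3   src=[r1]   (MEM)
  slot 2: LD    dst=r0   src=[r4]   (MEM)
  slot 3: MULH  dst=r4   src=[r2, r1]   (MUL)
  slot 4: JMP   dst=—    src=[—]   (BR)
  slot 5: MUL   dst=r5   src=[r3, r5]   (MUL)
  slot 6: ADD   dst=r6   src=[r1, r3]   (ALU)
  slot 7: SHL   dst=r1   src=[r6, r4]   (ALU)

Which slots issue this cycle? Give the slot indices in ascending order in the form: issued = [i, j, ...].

(0) want 1×MEM +1rd +1wr — yes → AL1|MU2|ME1|BR1|rd6|wr2
(1) want 1×MEM +1rd +1wr — yes → AL1|MU2|ME0|BR1|rd5|wr1
(2) want 1×MEM +1rd +1wr — FU → AL1|MU2|ME0|BR1|rd5|wr1
(3) want 1×MUL +2rd +1wr — yes → AL1|MU1|ME0|BR1|rd3|wr0
(4) want 1×BR +0rd +0wr — yes → AL1|MU1|ME0|BR0|rd3|wr0
(5) want 1×MUL +2rd +1wr — WR_PORT → AL1|MU1|ME0|BR0|rd3|wr0
(6) want 1×ALU +2rd +1wr — WR_PORT → AL1|MU1|ME0|BR0|rd3|wr0
(7) want 1×ALU +2rd +1wr — WR_PORT → AL1|MU1|ME0|BR0|rd3|wr0

issued = [0, 1, 3, 4]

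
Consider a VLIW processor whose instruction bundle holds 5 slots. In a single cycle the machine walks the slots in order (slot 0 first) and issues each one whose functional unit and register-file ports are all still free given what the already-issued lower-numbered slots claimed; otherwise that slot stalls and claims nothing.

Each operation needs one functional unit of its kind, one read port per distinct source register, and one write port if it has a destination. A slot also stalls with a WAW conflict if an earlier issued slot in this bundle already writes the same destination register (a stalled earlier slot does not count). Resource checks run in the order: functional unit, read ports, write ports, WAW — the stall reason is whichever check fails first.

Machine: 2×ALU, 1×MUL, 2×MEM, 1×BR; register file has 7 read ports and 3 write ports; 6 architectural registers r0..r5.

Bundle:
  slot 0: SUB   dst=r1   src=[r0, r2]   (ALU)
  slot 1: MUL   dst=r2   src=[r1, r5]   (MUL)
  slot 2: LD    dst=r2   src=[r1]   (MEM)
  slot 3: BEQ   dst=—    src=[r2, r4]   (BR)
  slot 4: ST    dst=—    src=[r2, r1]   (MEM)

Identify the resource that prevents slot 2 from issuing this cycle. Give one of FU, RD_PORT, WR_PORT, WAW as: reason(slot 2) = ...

  0. ALU→r1 ⇒ go  {1A/1Mu/2Ld/1B | 5r 2w}
  1. MUL→r2 ⇒ go  {1A/0Mu/2Ld/1B | 3r 1w}
  2. MEM→r2 ⇒ no(WAW)  {1A/0Mu/2Ld/1B | 3r 1w}
  3. BR ⇒ go  {1A/0Mu/2Ld/0B | 1r 1w}
  4. MEM ⇒ no(RD_PORT)  {1A/0Mu/2Ld/0B | 1r 1w}

reason(slot 2) = WAW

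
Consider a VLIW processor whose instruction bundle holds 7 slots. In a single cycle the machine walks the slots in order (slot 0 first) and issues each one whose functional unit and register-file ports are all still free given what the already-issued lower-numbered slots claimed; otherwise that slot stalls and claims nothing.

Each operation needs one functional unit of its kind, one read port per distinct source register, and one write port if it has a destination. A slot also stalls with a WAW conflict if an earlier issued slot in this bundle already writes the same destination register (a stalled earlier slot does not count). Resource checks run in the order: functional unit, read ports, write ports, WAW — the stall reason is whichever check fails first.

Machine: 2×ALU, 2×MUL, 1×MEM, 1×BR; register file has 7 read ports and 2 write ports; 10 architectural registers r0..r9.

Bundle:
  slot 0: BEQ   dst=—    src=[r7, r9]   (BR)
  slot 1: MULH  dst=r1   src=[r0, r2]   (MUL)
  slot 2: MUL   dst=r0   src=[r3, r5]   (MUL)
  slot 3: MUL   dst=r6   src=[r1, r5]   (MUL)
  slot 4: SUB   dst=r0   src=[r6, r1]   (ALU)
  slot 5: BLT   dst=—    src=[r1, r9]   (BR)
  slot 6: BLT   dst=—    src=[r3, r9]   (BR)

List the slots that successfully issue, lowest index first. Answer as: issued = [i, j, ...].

[0] BR needs rd=2 wr=0: ok; after: ALU=2 MUL=2 MEM=1 BR=0, R=5, W=2
[1] MUL needs rd=2 wr=1: ok; after: ALU=2 MUL=1 MEM=1 BR=0, R=3, W=1
[2] MUL needs rd=2 wr=1: ok; after: ALU=2 MUL=0 MEM=1 BR=0, R=1, W=0
[3] MUL needs rd=2 wr=1: FU; after: ALU=2 MUL=0 MEM=1 BR=0, R=1, W=0
[4] ALU needs rd=2 wr=1: RD_PORT; after: ALU=2 MUL=0 MEM=1 BR=0, R=1, W=0
[5] BR needs rd=2 wr=0: FU; after: ALU=2 MUL=0 MEM=1 BR=0, R=1, W=0
[6] BR needs rd=2 wr=0: FU; after: ALU=2 MUL=0 MEM=1 BR=0, R=1, W=0

issued = [0, 1, 2]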